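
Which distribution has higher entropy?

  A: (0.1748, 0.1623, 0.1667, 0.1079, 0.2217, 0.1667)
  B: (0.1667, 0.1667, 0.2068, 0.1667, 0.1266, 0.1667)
B

Both distributions are close to uniform, making this a harder comparison.

H(A) = 2.5556 bits
H(B) = 2.5709 bits

The distribution closer to uniform has higher entropy.
Answer: B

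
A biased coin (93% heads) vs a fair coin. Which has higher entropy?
Fair coin

The fair coin is uniform (p=0.5), maximizing binary entropy at 1 bit. The biased coin has H(0.93) ≈ 0.366 bits — its outcome is more predictable, so its entropy is lower.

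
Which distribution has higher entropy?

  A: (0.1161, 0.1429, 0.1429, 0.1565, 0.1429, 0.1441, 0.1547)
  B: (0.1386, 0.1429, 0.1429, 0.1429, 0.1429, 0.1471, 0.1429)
B

Both distributions are close to uniform, making this a harder comparison.

H(A) = 2.8019 bits
H(B) = 2.8072 bits

The distribution closer to uniform has higher entropy.
Answer: B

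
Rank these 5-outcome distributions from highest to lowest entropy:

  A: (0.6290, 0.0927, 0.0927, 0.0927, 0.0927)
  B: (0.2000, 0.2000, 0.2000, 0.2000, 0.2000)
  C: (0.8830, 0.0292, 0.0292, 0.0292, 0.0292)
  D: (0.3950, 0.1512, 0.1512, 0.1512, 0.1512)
B > D > A > C

Key insight: Entropy is maximized by uniform distributions and minimized by concentrated distributions.

Entropies:
  H(A) = 1.6934 bits
  H(B) = 2.3219 bits
  H(C) = 0.7547 bits
  H(D) = 2.1780 bits

Ranking: B > D > A > C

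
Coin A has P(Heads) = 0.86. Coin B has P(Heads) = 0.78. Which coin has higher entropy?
B

For binary distributions, entropy is maximized at p=0.5 and decreases as p moves toward 0 or 1.

H(A) = H(0.86) = 0.5842 bits
H(B) = H(0.78) = 0.7602 bits

Distribution B (p=0.78) is closer to uniform (p=0.5), so it has higher entropy.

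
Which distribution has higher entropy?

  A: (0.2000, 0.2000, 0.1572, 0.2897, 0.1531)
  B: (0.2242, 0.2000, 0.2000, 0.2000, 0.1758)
B

Both distributions are close to uniform, making this a harder comparison.

H(A) = 2.2807 bits
H(B) = 2.3177 bits

The distribution closer to uniform has higher entropy.
Answer: B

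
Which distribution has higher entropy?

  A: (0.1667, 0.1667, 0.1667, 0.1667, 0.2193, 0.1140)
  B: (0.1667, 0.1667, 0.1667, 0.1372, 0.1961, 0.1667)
B

Both distributions are close to uniform, making this a harder comparison.

H(A) = 2.5606 bits
H(B) = 2.5774 bits

The distribution closer to uniform has higher entropy.
Answer: B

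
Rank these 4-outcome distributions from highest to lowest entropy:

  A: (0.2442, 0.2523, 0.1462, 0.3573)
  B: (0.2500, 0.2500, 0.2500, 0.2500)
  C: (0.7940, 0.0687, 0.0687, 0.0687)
B > A > C

Key insight: Entropy is maximized by uniform distributions and minimized by concentrated distributions.

- Uniform distributions have maximum entropy log₂(4) = 2.0000 bits
- The more "peaked" or concentrated a distribution, the lower its entropy

Entropies:
  H(A) = 1.9340 bits
  H(B) = 2.0000 bits
  H(C) = 1.0603 bits

Ranking: B > A > C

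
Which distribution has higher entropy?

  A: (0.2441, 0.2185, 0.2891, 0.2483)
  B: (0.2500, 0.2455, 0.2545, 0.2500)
B

Both distributions are close to uniform, making this a harder comparison.

H(A) = 1.9927 bits
H(B) = 1.9999 bits

The distribution closer to uniform has higher entropy.
Answer: B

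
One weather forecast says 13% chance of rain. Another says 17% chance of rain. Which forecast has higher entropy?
17% forecast

Treat each forecast as a Bernoulli distribution. Binary entropy is maximized at p=0.5 and falls off symmetrically toward 0 or 1. The 17% forecast is closer to 50%, so it is more uncertain. H(13%) ≈ 0.557 bits, H(17%) ≈ 0.658 bits.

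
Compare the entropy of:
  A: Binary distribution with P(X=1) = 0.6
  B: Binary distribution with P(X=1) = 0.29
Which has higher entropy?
A

For binary distributions, entropy is maximized at p=0.5 and decreases as p moves toward 0 or 1.

H(A) = H(0.6) = 0.9710 bits
H(B) = H(0.29) = 0.8687 bits

Distribution A (p=0.6) is closer to uniform (p=0.5), so it has higher entropy.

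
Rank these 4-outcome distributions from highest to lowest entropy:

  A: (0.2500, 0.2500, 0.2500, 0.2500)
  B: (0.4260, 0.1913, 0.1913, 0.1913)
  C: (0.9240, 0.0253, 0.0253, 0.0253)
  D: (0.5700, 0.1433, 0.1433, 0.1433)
A > B > D > C

Key insight: Entropy is maximized by uniform distributions and minimized by concentrated distributions.

Entropies:
  H(A) = 2.0000 bits
  H(B) = 1.8939 bits
  H(C) = 0.5084 bits
  H(D) = 1.6673 bits

Ranking: A > B > D > C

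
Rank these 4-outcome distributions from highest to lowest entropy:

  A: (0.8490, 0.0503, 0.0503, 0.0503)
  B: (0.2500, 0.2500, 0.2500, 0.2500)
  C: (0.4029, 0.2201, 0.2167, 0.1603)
B > C > A

Key insight: Entropy is maximized by uniform distributions and minimized by concentrated distributions.

- Uniform distributions have maximum entropy log₂(4) = 2.0000 bits
- The more "peaked" or concentrated a distribution, the lower its entropy

Entropies:
  H(A) = 0.8517 bits
  H(B) = 2.0000 bits
  H(C) = 1.9106 bits

Ranking: B > C > A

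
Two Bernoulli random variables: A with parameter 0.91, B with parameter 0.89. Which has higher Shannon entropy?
B

For binary distributions, entropy is maximized at p=0.5 and decreases as p moves toward 0 or 1.

H(A) = H(0.91) = 0.4365 bits
H(B) = H(0.89) = 0.4999 bits

Distribution B (p=0.89) is closer to uniform (p=0.5), so it has higher entropy.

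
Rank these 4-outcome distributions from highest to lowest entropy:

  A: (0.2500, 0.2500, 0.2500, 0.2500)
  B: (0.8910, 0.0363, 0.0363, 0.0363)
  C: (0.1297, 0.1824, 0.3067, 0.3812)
A > C > B

Key insight: Entropy is maximized by uniform distributions and minimized by concentrated distributions.

- Uniform distributions have maximum entropy log₂(4) = 2.0000 bits
- The more "peaked" or concentrated a distribution, the lower its entropy

Entropies:
  H(A) = 2.0000 bits
  H(B) = 0.6697 bits
  H(C) = 1.8833 bits

Ranking: A > C > B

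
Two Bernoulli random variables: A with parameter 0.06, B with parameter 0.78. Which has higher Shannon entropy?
B

For binary distributions, entropy is maximized at p=0.5 and decreases as p moves toward 0 or 1.

H(A) = H(0.06) = 0.3274 bits
H(B) = H(0.78) = 0.7602 bits

Distribution B (p=0.78) is closer to uniform (p=0.5), so it has higher entropy.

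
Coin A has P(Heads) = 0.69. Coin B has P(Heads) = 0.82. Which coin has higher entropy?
A

For binary distributions, entropy is maximized at p=0.5 and decreases as p moves toward 0 or 1.

H(A) = H(0.69) = 0.8932 bits
H(B) = H(0.82) = 0.6801 bits

Distribution A (p=0.69) is closer to uniform (p=0.5), so it has higher entropy.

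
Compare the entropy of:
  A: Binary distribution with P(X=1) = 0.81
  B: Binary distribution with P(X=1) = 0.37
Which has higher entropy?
B

For binary distributions, entropy is maximized at p=0.5 and decreases as p moves toward 0 or 1.

H(A) = H(0.81) = 0.7015 bits
H(B) = H(0.37) = 0.9507 bits

Distribution B (p=0.37) is closer to uniform (p=0.5), so it has higher entropy.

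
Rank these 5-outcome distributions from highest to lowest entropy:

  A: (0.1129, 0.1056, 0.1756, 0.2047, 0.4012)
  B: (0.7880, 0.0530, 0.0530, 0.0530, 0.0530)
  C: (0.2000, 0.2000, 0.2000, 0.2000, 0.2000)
C > A > B

Key insight: Entropy is maximized by uniform distributions and minimized by concentrated distributions.

- Uniform distributions have maximum entropy log₂(5) = 2.3219 bits
- The more "peaked" or concentrated a distribution, the lower its entropy

Entropies:
  H(A) = 2.1356 bits
  H(B) = 1.1693 bits
  H(C) = 2.3219 bits

Ranking: C > A > B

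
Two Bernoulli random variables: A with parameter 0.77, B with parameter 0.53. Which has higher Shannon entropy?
B

For binary distributions, entropy is maximized at p=0.5 and decreases as p moves toward 0 or 1.

H(A) = H(0.77) = 0.7780 bits
H(B) = H(0.53) = 0.9974 bits

Distribution B (p=0.53) is closer to uniform (p=0.5), so it has higher entropy.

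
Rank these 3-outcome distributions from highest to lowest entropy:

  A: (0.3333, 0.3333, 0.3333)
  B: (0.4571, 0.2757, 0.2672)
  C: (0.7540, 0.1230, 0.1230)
A > B > C

Key insight: Entropy is maximized by uniform distributions and minimized by concentrated distributions.

- Uniform distributions have maximum entropy log₂(3) = 1.5850 bits
- The more "peaked" or concentrated a distribution, the lower its entropy

Entropies:
  H(A) = 1.5850 bits
  H(B) = 1.5375 bits
  H(C) = 1.0509 bits

Ranking: A > B > C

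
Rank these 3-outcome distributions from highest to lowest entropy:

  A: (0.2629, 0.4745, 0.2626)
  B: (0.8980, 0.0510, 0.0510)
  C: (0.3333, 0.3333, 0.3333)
C > A > B

Key insight: Entropy is maximized by uniform distributions and minimized by concentrated distributions.

- Uniform distributions have maximum entropy log₂(3) = 1.5850 bits
- The more "peaked" or concentrated a distribution, the lower its entropy

Entropies:
  H(A) = 1.5237 bits
  H(B) = 0.5773 bits
  H(C) = 1.5850 bits

Ranking: C > A > B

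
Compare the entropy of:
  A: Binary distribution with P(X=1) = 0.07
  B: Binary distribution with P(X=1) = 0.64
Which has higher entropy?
B

For binary distributions, entropy is maximized at p=0.5 and decreases as p moves toward 0 or 1.

H(A) = H(0.07) = 0.3659 bits
H(B) = H(0.64) = 0.9427 bits

Distribution B (p=0.64) is closer to uniform (p=0.5), so it has higher entropy.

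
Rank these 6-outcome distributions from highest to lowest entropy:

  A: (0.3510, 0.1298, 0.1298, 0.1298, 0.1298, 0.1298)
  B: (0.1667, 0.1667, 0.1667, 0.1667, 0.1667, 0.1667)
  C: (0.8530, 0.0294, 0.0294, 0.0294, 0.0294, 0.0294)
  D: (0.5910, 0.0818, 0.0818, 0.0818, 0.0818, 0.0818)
B > A > D > C

Key insight: Entropy is maximized by uniform distributions and minimized by concentrated distributions.

Entropies:
  H(A) = 2.4419 bits
  H(B) = 2.5850 bits
  H(C) = 0.9436 bits
  H(D) = 1.9256 bits

Ranking: B > A > D > C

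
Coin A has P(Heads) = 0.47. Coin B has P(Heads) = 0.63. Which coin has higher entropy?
A

For binary distributions, entropy is maximized at p=0.5 and decreases as p moves toward 0 or 1.

H(A) = H(0.47) = 0.9974 bits
H(B) = H(0.63) = 0.9507 bits

Distribution A (p=0.47) is closer to uniform (p=0.5), so it has higher entropy.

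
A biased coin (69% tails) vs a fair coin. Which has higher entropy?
Fair coin

The fair coin is uniform (p=0.5), maximizing binary entropy at 1 bit. The biased coin has H(0.69) ≈ 0.893 bits — its outcome is more predictable, so its entropy is lower.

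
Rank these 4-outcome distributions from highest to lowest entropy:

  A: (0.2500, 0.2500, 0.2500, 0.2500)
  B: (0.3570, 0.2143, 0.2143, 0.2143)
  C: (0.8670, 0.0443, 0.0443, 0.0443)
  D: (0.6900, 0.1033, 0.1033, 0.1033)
A > B > D > C

Key insight: Entropy is maximized by uniform distributions and minimized by concentrated distributions.

Entropies:
  H(A) = 2.0000 bits
  H(B) = 1.9593 bits
  H(C) = 0.7764 bits
  H(D) = 1.3845 bits

Ranking: A > B > D > C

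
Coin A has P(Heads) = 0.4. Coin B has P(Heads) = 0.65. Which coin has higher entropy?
A

For binary distributions, entropy is maximized at p=0.5 and decreases as p moves toward 0 or 1.

H(A) = H(0.4) = 0.9710 bits
H(B) = H(0.65) = 0.9341 bits

Distribution A (p=0.4) is closer to uniform (p=0.5), so it has higher entropy.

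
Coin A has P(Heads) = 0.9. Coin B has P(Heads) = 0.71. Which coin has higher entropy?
B

For binary distributions, entropy is maximized at p=0.5 and decreases as p moves toward 0 or 1.

H(A) = H(0.9) = 0.4690 bits
H(B) = H(0.71) = 0.8687 bits

Distribution B (p=0.71) is closer to uniform (p=0.5), so it has higher entropy.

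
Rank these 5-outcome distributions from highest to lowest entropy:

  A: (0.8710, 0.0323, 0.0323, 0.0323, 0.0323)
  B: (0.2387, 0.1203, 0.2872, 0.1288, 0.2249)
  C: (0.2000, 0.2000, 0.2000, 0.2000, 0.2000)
C > B > A

Key insight: Entropy is maximized by uniform distributions and minimized by concentrated distributions.

- Uniform distributions have maximum entropy log₂(5) = 2.3219 bits
- The more "peaked" or concentrated a distribution, the lower its entropy

Entropies:
  H(A) = 0.8127 bits
  H(B) = 2.2428 bits
  H(C) = 2.3219 bits

Ranking: C > B > A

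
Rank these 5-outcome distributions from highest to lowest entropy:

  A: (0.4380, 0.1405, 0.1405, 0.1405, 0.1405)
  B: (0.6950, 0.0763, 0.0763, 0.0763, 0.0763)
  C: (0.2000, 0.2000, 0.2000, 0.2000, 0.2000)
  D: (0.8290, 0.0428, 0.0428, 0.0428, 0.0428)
C > A > B > D

Key insight: Entropy is maximized by uniform distributions and minimized by concentrated distributions.

Entropies:
  H(A) = 2.1129 bits
  H(B) = 1.4973 bits
  H(C) = 2.3219 bits
  H(D) = 1.0020 bits

Ranking: C > A > B > D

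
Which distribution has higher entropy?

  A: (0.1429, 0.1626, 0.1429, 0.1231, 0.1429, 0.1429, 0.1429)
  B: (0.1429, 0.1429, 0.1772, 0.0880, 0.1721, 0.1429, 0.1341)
A

Both distributions are close to uniform, making this a harder comparison.

H(A) = 2.8034 bits
H(B) = 2.7798 bits

The distribution closer to uniform has higher entropy.
Answer: A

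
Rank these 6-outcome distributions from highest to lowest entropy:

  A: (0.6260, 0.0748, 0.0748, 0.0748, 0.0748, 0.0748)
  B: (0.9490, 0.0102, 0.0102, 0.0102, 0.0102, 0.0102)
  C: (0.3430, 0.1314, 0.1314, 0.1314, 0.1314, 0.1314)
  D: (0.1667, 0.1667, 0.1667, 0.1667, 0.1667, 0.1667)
D > C > A > B

Key insight: Entropy is maximized by uniform distributions and minimized by concentrated distributions.

Entropies:
  H(A) = 1.8221 bits
  H(B) = 0.4090 bits
  H(C) = 2.4532 bits
  H(D) = 2.5850 bits

Ranking: D > C > A > B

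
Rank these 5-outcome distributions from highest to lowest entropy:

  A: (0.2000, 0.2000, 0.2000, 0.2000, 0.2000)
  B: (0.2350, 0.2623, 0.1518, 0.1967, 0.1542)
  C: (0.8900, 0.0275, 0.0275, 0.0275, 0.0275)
A > B > C

Key insight: Entropy is maximized by uniform distributions and minimized by concentrated distributions.

- Uniform distributions have maximum entropy log₂(5) = 2.3219 bits
- The more "peaked" or concentrated a distribution, the lower its entropy

Entropies:
  H(A) = 2.3219 bits
  H(B) = 2.2876 bits
  H(C) = 0.7199 bits

Ranking: A > B > C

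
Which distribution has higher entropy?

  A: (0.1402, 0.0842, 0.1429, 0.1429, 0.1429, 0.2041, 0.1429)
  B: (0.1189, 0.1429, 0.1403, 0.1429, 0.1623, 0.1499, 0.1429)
B

Both distributions are close to uniform, making this a harder comparison.

H(A) = 2.7702 bits
H(B) = 2.8022 bits

The distribution closer to uniform has higher entropy.
Answer: B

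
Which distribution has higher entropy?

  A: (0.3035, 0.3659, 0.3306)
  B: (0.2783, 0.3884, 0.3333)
A

Both distributions are close to uniform, making this a harder comparison.

H(A) = 1.5807 bits
H(B) = 1.5718 bits

The distribution closer to uniform has higher entropy.
Answer: A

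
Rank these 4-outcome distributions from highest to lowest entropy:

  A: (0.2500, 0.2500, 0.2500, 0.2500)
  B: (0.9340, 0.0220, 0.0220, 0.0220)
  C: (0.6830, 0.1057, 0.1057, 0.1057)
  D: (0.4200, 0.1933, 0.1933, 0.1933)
A > D > C > B

Key insight: Entropy is maximized by uniform distributions and minimized by concentrated distributions.

Entropies:
  H(A) = 2.0000 bits
  H(B) = 0.4554 bits
  H(C) = 1.4035 bits
  H(D) = 1.9007 bits

Ranking: A > D > C > B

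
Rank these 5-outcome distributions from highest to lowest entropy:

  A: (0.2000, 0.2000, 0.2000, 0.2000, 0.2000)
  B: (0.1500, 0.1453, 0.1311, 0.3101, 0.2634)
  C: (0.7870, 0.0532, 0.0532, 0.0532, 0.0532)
A > B > C

Key insight: Entropy is maximized by uniform distributions and minimized by concentrated distributions.

- Uniform distributions have maximum entropy log₂(5) = 2.3219 bits
- The more "peaked" or concentrated a distribution, the lower its entropy

Entropies:
  H(A) = 2.3219 bits
  H(B) = 2.2301 bits
  H(C) = 1.1732 bits

Ranking: A > B > C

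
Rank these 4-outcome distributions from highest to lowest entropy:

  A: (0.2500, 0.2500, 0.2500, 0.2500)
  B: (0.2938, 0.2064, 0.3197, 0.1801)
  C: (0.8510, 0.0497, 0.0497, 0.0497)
A > B > C

Key insight: Entropy is maximized by uniform distributions and minimized by concentrated distributions.

- Uniform distributions have maximum entropy log₂(4) = 2.0000 bits
- The more "peaked" or concentrated a distribution, the lower its entropy

Entropies:
  H(A) = 2.0000 bits
  H(B) = 1.9605 bits
  H(C) = 0.8435 bits

Ranking: A > B > C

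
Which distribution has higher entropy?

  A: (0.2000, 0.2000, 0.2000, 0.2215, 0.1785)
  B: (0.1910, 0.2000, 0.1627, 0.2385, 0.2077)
A

Both distributions are close to uniform, making this a harder comparison.

H(A) = 2.3186 bits
H(B) = 2.3110 bits

The distribution closer to uniform has higher entropy.
Answer: A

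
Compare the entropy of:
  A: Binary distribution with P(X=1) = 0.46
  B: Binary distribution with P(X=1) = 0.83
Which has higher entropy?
A

For binary distributions, entropy is maximized at p=0.5 and decreases as p moves toward 0 or 1.

H(A) = H(0.46) = 0.9954 bits
H(B) = H(0.83) = 0.6577 bits

Distribution A (p=0.46) is closer to uniform (p=0.5), so it has higher entropy.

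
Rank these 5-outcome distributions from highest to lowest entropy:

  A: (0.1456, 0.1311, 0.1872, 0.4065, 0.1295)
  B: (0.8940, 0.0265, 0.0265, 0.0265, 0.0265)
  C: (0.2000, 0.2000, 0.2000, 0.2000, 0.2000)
C > A > B

Key insight: Entropy is maximized by uniform distributions and minimized by concentrated distributions.

- Uniform distributions have maximum entropy log₂(5) = 2.3219 bits
- The more "peaked" or concentrated a distribution, the lower its entropy

Entropies:
  H(A) = 2.1514 bits
  H(B) = 0.6997 bits
  H(C) = 2.3219 bits

Ranking: C > A > B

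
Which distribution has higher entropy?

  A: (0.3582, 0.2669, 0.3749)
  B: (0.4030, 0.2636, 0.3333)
A

Both distributions are close to uniform, making this a harder comparison.

H(A) = 1.5698 bits
H(B) = 1.5638 bits

The distribution closer to uniform has higher entropy.
Answer: A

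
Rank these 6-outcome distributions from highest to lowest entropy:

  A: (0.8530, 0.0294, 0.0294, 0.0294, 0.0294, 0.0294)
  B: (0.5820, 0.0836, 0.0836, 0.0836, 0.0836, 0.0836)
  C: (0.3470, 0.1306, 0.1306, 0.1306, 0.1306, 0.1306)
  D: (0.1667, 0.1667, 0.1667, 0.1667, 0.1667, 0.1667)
D > C > B > A

Key insight: Entropy is maximized by uniform distributions and minimized by concentrated distributions.

Entropies:
  H(A) = 0.9436 bits
  H(B) = 1.9511 bits
  H(C) = 2.4476 bits
  H(D) = 2.5850 bits

Ranking: D > C > B > A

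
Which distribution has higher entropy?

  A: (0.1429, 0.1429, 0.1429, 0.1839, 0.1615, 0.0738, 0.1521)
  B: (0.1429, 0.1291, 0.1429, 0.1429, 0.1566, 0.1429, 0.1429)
B

Both distributions are close to uniform, making this a harder comparison.

H(A) = 2.7682 bits
H(B) = 2.8054 bits

The distribution closer to uniform has higher entropy.
Answer: B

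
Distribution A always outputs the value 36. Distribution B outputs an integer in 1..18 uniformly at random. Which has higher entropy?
B

A is deterministic, so H(A) = 0. B is uniform over 18 outcomes, so H(B) = log₂(18) = 4.170 bits. Any distribution with genuine randomness has higher entropy than a deterministic one.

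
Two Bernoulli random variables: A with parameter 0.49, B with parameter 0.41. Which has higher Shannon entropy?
A

For binary distributions, entropy is maximized at p=0.5 and decreases as p moves toward 0 or 1.

H(A) = H(0.49) = 0.9997 bits
H(B) = H(0.41) = 0.9765 bits

Distribution A (p=0.49) is closer to uniform (p=0.5), so it has higher entropy.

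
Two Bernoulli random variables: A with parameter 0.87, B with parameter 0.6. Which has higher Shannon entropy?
B

For binary distributions, entropy is maximized at p=0.5 and decreases as p moves toward 0 or 1.

H(A) = H(0.87) = 0.5574 bits
H(B) = H(0.6) = 0.9710 bits

Distribution B (p=0.6) is closer to uniform (p=0.5), so it has higher entropy.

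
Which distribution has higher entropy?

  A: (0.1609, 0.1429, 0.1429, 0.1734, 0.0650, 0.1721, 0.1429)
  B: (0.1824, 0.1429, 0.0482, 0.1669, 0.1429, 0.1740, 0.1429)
A

Both distributions are close to uniform, making this a harder comparison.

H(A) = 2.7588 bits
H(B) = 2.7317 bits

The distribution closer to uniform has higher entropy.
Answer: A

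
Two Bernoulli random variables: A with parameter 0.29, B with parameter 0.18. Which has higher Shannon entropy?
A

For binary distributions, entropy is maximized at p=0.5 and decreases as p moves toward 0 or 1.

H(A) = H(0.29) = 0.8687 bits
H(B) = H(0.18) = 0.6801 bits

Distribution A (p=0.29) is closer to uniform (p=0.5), so it has higher entropy.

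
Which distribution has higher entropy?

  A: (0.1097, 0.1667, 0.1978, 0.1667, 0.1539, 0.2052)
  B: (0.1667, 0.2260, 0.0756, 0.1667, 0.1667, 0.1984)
A

Both distributions are close to uniform, making this a harder comparison.

H(A) = 2.5583 bits
H(B) = 2.5220 bits

The distribution closer to uniform has higher entropy.
Answer: A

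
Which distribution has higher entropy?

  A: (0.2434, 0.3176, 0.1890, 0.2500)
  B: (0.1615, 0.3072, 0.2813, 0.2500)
A

Both distributions are close to uniform, making this a harder comparison.

H(A) = 1.9760 bits
H(B) = 1.9626 bits

The distribution closer to uniform has higher entropy.
Answer: A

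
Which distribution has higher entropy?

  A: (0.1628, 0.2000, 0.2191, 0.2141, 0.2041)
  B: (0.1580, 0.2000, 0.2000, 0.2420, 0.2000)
A

Both distributions are close to uniform, making this a harder comparison.

H(A) = 2.3146 bits
H(B) = 2.3091 bits

The distribution closer to uniform has higher entropy.
Answer: A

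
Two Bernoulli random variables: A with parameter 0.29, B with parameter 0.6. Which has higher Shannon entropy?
B

For binary distributions, entropy is maximized at p=0.5 and decreases as p moves toward 0 or 1.

H(A) = H(0.29) = 0.8687 bits
H(B) = H(0.6) = 0.9710 bits

Distribution B (p=0.6) is closer to uniform (p=0.5), so it has higher entropy.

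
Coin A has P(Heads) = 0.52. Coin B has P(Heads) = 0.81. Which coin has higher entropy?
A

For binary distributions, entropy is maximized at p=0.5 and decreases as p moves toward 0 or 1.

H(A) = H(0.52) = 0.9988 bits
H(B) = H(0.81) = 0.7015 bits

Distribution A (p=0.52) is closer to uniform (p=0.5), so it has higher entropy.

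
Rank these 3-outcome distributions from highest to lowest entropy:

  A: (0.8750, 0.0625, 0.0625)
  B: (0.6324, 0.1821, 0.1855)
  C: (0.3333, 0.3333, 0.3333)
C > B > A

Key insight: Entropy is maximized by uniform distributions and minimized by concentrated distributions.

- Uniform distributions have maximum entropy log₂(3) = 1.5850 bits
- The more "peaked" or concentrated a distribution, the lower its entropy

Entropies:
  H(A) = 0.6686 bits
  H(B) = 1.3164 bits
  H(C) = 1.5850 bits

Ranking: C > B > A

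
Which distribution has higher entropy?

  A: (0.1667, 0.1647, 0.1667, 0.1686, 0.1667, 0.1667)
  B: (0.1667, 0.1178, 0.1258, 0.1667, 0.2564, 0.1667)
A

Both distributions are close to uniform, making this a harder comparison.

H(A) = 2.5849 bits
H(B) = 2.5357 bits

The distribution closer to uniform has higher entropy.
Answer: A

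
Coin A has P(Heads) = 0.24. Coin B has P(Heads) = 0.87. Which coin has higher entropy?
A

For binary distributions, entropy is maximized at p=0.5 and decreases as p moves toward 0 or 1.

H(A) = H(0.24) = 0.7950 bits
H(B) = H(0.87) = 0.5574 bits

Distribution A (p=0.24) is closer to uniform (p=0.5), so it has higher entropy.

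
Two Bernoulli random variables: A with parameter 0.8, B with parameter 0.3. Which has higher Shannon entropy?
B

For binary distributions, entropy is maximized at p=0.5 and decreases as p moves toward 0 or 1.

H(A) = H(0.8) = 0.7219 bits
H(B) = H(0.3) = 0.8813 bits

Distribution B (p=0.3) is closer to uniform (p=0.5), so it has higher entropy.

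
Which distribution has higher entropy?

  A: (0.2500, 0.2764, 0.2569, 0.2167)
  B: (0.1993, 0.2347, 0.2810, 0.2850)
A

Both distributions are close to uniform, making this a harder comparison.

H(A) = 1.9946 bits
H(B) = 1.9853 bits

The distribution closer to uniform has higher entropy.
Answer: A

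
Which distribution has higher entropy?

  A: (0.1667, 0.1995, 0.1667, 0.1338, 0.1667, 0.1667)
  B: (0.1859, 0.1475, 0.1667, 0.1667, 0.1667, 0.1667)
B

Both distributions are close to uniform, making this a harder comparison.

H(A) = 2.5756 bits
H(B) = 2.5818 bits

The distribution closer to uniform has higher entropy.
Answer: B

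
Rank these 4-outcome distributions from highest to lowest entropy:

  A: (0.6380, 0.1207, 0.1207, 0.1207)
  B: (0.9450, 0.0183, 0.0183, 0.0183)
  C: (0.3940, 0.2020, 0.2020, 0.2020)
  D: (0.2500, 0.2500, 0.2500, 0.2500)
D > C > A > B

Key insight: Entropy is maximized by uniform distributions and minimized by concentrated distributions.

Entropies:
  H(A) = 1.5181 bits
  H(B) = 0.3944 bits
  H(C) = 1.9278 bits
  H(D) = 2.0000 bits

Ranking: D > C > A > B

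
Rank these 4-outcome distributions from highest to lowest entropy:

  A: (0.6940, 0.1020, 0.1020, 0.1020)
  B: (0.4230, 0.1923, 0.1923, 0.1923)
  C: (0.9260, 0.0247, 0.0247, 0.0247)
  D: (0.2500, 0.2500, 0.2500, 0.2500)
D > B > A > C

Key insight: Entropy is maximized by uniform distributions and minimized by concentrated distributions.

Entropies:
  H(A) = 1.3735 bits
  H(B) = 1.8973 bits
  H(C) = 0.4980 bits
  H(D) = 2.0000 bits

Ranking: D > B > A > C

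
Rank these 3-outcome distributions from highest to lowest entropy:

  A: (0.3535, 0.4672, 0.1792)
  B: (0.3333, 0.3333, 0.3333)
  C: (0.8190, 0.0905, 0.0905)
B > A > C

Key insight: Entropy is maximized by uniform distributions and minimized by concentrated distributions.

- Uniform distributions have maximum entropy log₂(3) = 1.5850 bits
- The more "peaked" or concentrated a distribution, the lower its entropy

Entropies:
  H(A) = 1.4878 bits
  H(B) = 1.5850 bits
  H(C) = 0.8633 bits

Ranking: B > A > C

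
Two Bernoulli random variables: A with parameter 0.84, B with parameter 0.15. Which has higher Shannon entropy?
A

For binary distributions, entropy is maximized at p=0.5 and decreases as p moves toward 0 or 1.

H(A) = H(0.84) = 0.6343 bits
H(B) = H(0.15) = 0.6098 bits

Distribution A (p=0.84) is closer to uniform (p=0.5), so it has higher entropy.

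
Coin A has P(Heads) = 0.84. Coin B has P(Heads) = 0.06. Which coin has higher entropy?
A

For binary distributions, entropy is maximized at p=0.5 and decreases as p moves toward 0 or 1.

H(A) = H(0.84) = 0.6343 bits
H(B) = H(0.06) = 0.3274 bits

Distribution A (p=0.84) is closer to uniform (p=0.5), so it has higher entropy.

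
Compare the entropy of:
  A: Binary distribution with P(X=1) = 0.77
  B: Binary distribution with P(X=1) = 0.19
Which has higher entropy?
A

For binary distributions, entropy is maximized at p=0.5 and decreases as p moves toward 0 or 1.

H(A) = H(0.77) = 0.7780 bits
H(B) = H(0.19) = 0.7015 bits

Distribution A (p=0.77) is closer to uniform (p=0.5), so it has higher entropy.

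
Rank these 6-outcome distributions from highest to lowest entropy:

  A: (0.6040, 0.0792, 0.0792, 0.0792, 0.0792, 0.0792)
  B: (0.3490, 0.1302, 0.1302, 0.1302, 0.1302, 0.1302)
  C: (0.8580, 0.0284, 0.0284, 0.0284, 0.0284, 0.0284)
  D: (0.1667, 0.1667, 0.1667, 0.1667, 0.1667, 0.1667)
D > B > A > C

Key insight: Entropy is maximized by uniform distributions and minimized by concentrated distributions.

Entropies:
  H(A) = 1.8880 bits
  H(B) = 2.4447 bits
  H(C) = 0.9192 bits
  H(D) = 2.5850 bits

Ranking: D > B > A > C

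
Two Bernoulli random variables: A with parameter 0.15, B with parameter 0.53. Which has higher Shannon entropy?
B

For binary distributions, entropy is maximized at p=0.5 and decreases as p moves toward 0 or 1.

H(A) = H(0.15) = 0.6098 bits
H(B) = H(0.53) = 0.9974 bits

Distribution B (p=0.53) is closer to uniform (p=0.5), so it has higher entropy.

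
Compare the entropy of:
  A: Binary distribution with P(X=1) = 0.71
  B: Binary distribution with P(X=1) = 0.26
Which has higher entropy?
A

For binary distributions, entropy is maximized at p=0.5 and decreases as p moves toward 0 or 1.

H(A) = H(0.71) = 0.8687 bits
H(B) = H(0.26) = 0.8267 bits

Distribution A (p=0.71) is closer to uniform (p=0.5), so it has higher entropy.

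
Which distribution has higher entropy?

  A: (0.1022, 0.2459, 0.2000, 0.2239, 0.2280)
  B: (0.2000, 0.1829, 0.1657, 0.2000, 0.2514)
B

Both distributions are close to uniform, making this a harder comparison.

H(A) = 2.2680 bits
H(B) = 2.3076 bits

The distribution closer to uniform has higher entropy.
Answer: B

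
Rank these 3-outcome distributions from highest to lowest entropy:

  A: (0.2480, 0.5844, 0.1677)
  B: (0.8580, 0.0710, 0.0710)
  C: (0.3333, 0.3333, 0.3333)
C > A > B

Key insight: Entropy is maximized by uniform distributions and minimized by concentrated distributions.

- Uniform distributions have maximum entropy log₂(3) = 1.5850 bits
- The more "peaked" or concentrated a distribution, the lower its entropy

Entropies:
  H(A) = 1.3838 bits
  H(B) = 0.7315 bits
  H(C) = 1.5850 bits

Ranking: C > A > B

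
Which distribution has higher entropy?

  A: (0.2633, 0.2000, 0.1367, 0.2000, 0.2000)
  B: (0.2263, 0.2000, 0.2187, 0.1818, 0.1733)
B

Both distributions are close to uniform, making this a harder comparison.

H(A) = 2.2925 bits
H(B) = 2.3144 bits

The distribution closer to uniform has higher entropy.
Answer: B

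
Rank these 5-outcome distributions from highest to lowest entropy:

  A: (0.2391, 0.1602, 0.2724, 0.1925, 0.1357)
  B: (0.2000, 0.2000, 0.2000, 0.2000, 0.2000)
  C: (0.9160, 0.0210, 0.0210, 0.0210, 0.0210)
B > A > C

Key insight: Entropy is maximized by uniform distributions and minimized by concentrated distributions.

- Uniform distributions have maximum entropy log₂(5) = 2.3219 bits
- The more "peaked" or concentrated a distribution, the lower its entropy

Entropies:
  H(A) = 2.2766 bits
  H(B) = 2.3219 bits
  H(C) = 0.5841 bits

Ranking: B > A > C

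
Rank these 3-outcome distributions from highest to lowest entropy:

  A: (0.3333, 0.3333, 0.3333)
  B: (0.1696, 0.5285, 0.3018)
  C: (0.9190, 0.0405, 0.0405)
A > B > C

Key insight: Entropy is maximized by uniform distributions and minimized by concentrated distributions.

- Uniform distributions have maximum entropy log₂(3) = 1.5850 bits
- The more "peaked" or concentrated a distribution, the lower its entropy

Entropies:
  H(A) = 1.5850 bits
  H(B) = 1.4420 bits
  H(C) = 0.4867 bits

Ranking: A > B > C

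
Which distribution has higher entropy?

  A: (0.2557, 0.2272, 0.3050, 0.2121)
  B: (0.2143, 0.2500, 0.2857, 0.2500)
B

Both distributions are close to uniform, making this a harder comparison.

H(A) = 1.9858 bits
H(B) = 1.9926 bits

The distribution closer to uniform has higher entropy.
Answer: B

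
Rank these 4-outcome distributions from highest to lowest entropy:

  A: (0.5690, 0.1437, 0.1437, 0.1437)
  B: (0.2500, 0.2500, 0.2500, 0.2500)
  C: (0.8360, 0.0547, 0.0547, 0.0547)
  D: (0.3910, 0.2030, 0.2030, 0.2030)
B > D > A > C

Key insight: Entropy is maximized by uniform distributions and minimized by concentrated distributions.

Entropies:
  H(A) = 1.6693 bits
  H(B) = 2.0000 bits
  H(C) = 0.9037 bits
  H(D) = 1.9307 bits

Ranking: B > D > A > C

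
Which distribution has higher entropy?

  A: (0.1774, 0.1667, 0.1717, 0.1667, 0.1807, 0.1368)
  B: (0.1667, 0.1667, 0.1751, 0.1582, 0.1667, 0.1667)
B

Both distributions are close to uniform, making this a harder comparison.

H(A) = 2.5794 bits
H(B) = 2.5843 bits

The distribution closer to uniform has higher entropy.
Answer: B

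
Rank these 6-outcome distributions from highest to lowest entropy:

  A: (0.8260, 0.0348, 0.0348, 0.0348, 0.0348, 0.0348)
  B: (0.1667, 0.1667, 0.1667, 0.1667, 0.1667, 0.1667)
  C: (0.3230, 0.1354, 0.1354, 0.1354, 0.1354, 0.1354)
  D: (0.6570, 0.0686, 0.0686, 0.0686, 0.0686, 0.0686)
B > C > D > A

Key insight: Entropy is maximized by uniform distributions and minimized by concentrated distributions.

Entropies:
  H(A) = 1.0708 bits
  H(B) = 2.5850 bits
  H(C) = 2.4796 bits
  H(D) = 1.7241 bits

Ranking: B > C > D > A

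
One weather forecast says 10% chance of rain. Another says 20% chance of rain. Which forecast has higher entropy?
20% forecast

Treat each forecast as a Bernoulli distribution. Binary entropy is maximized at p=0.5 and falls off symmetrically toward 0 or 1. The 20% forecast is closer to 50%, so it is more uncertain. H(10%) ≈ 0.469 bits, H(20%) ≈ 0.722 bits.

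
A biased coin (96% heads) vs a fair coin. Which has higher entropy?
Fair coin

The fair coin is uniform (p=0.5), maximizing binary entropy at 1 bit. The biased coin has H(0.96) ≈ 0.242 bits — its outcome is more predictable, so its entropy is lower.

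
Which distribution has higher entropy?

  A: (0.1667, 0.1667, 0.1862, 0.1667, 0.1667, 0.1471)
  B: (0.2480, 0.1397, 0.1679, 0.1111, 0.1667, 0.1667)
A

Both distributions are close to uniform, making this a harder comparison.

H(A) = 2.5816 bits
H(B) = 2.5416 bits

The distribution closer to uniform has higher entropy.
Answer: A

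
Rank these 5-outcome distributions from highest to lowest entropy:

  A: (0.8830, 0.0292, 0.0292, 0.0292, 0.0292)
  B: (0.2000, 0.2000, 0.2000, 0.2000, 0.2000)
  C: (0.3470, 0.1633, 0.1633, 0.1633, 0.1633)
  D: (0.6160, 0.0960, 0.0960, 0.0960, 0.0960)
B > C > D > A

Key insight: Entropy is maximized by uniform distributions and minimized by concentrated distributions.

Entropies:
  H(A) = 0.7547 bits
  H(B) = 2.3219 bits
  H(C) = 2.2374 bits
  H(D) = 1.7288 bits

Ranking: B > C > D > A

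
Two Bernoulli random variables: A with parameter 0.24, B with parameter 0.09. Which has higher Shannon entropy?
A

For binary distributions, entropy is maximized at p=0.5 and decreases as p moves toward 0 or 1.

H(A) = H(0.24) = 0.7950 bits
H(B) = H(0.09) = 0.4365 bits

Distribution A (p=0.24) is closer to uniform (p=0.5), so it has higher entropy.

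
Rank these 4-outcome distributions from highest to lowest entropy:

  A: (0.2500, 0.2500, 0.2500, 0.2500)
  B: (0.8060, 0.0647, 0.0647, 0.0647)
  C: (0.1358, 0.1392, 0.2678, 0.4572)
A > C > B

Key insight: Entropy is maximized by uniform distributions and minimized by concentrated distributions.

- Uniform distributions have maximum entropy log₂(4) = 2.0000 bits
- The more "peaked" or concentrated a distribution, the lower its entropy

Entropies:
  H(A) = 2.0000 bits
  H(B) = 1.0172 bits
  H(C) = 1.8124 bits

Ranking: A > C > B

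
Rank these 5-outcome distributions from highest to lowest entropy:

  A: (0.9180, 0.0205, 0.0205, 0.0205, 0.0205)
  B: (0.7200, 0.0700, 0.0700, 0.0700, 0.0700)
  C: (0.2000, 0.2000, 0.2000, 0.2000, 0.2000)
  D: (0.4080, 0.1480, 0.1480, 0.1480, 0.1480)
C > D > B > A

Key insight: Entropy is maximized by uniform distributions and minimized by concentrated distributions.

Entropies:
  H(A) = 0.5732 bits
  H(B) = 1.4155 bits
  H(C) = 2.3219 bits
  H(D) = 2.1594 bits

Ranking: C > D > B > A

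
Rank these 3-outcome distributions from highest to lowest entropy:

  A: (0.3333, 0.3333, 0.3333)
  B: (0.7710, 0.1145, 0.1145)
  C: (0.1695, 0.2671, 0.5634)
A > C > B

Key insight: Entropy is maximized by uniform distributions and minimized by concentrated distributions.

- Uniform distributions have maximum entropy log₂(3) = 1.5850 bits
- The more "peaked" or concentrated a distribution, the lower its entropy

Entropies:
  H(A) = 1.5850 bits
  H(B) = 1.0053 bits
  H(C) = 1.4091 bits

Ranking: A > C > B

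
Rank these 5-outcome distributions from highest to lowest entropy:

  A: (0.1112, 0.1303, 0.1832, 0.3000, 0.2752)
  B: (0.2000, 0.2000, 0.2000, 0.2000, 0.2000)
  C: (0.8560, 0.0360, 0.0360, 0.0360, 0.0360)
B > A > C

Key insight: Entropy is maximized by uniform distributions and minimized by concentrated distributions.

- Uniform distributions have maximum entropy log₂(5) = 2.3219 bits
- The more "peaked" or concentrated a distribution, the lower its entropy

Entropies:
  H(A) = 2.2174 bits
  H(B) = 2.3219 bits
  H(C) = 0.8826 bits

Ranking: B > A > C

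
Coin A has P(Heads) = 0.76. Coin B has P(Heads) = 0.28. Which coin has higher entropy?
B

For binary distributions, entropy is maximized at p=0.5 and decreases as p moves toward 0 or 1.

H(A) = H(0.76) = 0.7950 bits
H(B) = H(0.28) = 0.8555 bits

Distribution B (p=0.28) is closer to uniform (p=0.5), so it has higher entropy.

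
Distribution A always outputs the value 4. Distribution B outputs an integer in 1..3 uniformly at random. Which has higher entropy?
B

A is deterministic, so H(A) = 0. B is uniform over 3 outcomes, so H(B) = log₂(3) = 1.585 bits. Any distribution with genuine randomness has higher entropy than a deterministic one.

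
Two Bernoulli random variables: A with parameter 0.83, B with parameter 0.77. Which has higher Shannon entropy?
B

For binary distributions, entropy is maximized at p=0.5 and decreases as p moves toward 0 or 1.

H(A) = H(0.83) = 0.6577 bits
H(B) = H(0.77) = 0.7780 bits

Distribution B (p=0.77) is closer to uniform (p=0.5), so it has higher entropy.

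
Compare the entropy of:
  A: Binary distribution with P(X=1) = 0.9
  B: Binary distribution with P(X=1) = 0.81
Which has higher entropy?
B

For binary distributions, entropy is maximized at p=0.5 and decreases as p moves toward 0 or 1.

H(A) = H(0.9) = 0.4690 bits
H(B) = H(0.81) = 0.7015 bits

Distribution B (p=0.81) is closer to uniform (p=0.5), so it has higher entropy.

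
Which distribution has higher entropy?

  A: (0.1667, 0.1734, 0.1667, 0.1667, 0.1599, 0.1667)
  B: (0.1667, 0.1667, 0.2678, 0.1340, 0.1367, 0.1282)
A

Both distributions are close to uniform, making this a harder comparison.

H(A) = 2.5846 bits
H(B) = 2.5315 bits

The distribution closer to uniform has higher entropy.
Answer: A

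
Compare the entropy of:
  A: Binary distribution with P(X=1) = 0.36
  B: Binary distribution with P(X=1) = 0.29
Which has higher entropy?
A

For binary distributions, entropy is maximized at p=0.5 and decreases as p moves toward 0 or 1.

H(A) = H(0.36) = 0.9427 bits
H(B) = H(0.29) = 0.8687 bits

Distribution A (p=0.36) is closer to uniform (p=0.5), so it has higher entropy.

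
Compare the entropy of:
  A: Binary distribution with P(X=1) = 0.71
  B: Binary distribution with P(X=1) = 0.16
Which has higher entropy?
A

For binary distributions, entropy is maximized at p=0.5 and decreases as p moves toward 0 or 1.

H(A) = H(0.71) = 0.8687 bits
H(B) = H(0.16) = 0.6343 bits

Distribution A (p=0.71) is closer to uniform (p=0.5), so it has higher entropy.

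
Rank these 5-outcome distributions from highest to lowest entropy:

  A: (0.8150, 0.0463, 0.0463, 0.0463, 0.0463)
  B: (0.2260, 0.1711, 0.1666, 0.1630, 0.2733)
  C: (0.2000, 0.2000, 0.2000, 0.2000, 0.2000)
C > B > A

Key insight: Entropy is maximized by uniform distributions and minimized by concentrated distributions.

- Uniform distributions have maximum entropy log₂(5) = 2.3219 bits
- The more "peaked" or concentrated a distribution, the lower its entropy

Entropies:
  H(A) = 1.0609 bits
  H(B) = 2.2895 bits
  H(C) = 2.3219 bits

Ranking: C > B > A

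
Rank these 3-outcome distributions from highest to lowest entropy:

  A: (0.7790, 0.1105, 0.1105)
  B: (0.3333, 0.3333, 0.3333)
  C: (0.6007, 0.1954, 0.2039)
B > C > A

Key insight: Entropy is maximized by uniform distributions and minimized by concentrated distributions.

- Uniform distributions have maximum entropy log₂(3) = 1.5850 bits
- The more "peaked" or concentrated a distribution, the lower its entropy

Entropies:
  H(A) = 0.9830 bits
  H(B) = 1.5850 bits
  H(C) = 1.3697 bits

Ranking: B > C > A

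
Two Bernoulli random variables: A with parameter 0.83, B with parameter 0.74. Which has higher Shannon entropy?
B

For binary distributions, entropy is maximized at p=0.5 and decreases as p moves toward 0 or 1.

H(A) = H(0.83) = 0.6577 bits
H(B) = H(0.74) = 0.8267 bits

Distribution B (p=0.74) is closer to uniform (p=0.5), so it has higher entropy.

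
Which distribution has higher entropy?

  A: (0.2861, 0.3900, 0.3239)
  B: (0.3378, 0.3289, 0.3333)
B

Both distributions are close to uniform, making this a harder comparison.

H(A) = 1.5731 bits
H(B) = 1.5849 bits

The distribution closer to uniform has higher entropy.
Answer: B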